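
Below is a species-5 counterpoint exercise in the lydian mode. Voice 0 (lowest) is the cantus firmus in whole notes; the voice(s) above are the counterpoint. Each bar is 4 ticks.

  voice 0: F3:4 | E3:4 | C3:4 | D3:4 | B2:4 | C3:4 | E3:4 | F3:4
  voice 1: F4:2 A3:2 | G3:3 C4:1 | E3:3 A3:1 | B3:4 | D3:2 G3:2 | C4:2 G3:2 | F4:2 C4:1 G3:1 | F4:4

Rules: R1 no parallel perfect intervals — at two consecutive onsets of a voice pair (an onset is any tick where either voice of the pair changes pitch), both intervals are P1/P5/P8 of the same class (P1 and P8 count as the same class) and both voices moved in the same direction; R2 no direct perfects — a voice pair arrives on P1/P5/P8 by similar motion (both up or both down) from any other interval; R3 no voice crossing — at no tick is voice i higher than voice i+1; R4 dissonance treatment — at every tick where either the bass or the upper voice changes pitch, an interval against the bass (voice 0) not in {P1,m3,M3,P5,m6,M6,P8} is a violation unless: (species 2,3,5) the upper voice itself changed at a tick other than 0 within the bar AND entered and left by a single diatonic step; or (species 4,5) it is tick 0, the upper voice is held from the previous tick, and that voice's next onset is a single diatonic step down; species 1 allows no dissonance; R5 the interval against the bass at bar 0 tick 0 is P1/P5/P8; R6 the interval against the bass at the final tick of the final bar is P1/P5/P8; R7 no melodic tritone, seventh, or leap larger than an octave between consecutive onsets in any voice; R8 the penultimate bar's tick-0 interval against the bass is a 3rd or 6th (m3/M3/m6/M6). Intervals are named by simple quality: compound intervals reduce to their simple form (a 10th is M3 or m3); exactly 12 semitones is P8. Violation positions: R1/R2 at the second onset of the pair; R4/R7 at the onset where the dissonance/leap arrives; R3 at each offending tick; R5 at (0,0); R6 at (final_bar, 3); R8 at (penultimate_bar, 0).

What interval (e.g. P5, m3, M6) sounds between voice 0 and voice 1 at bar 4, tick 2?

m6

voice 0=B2 voice 1=G3 -> m6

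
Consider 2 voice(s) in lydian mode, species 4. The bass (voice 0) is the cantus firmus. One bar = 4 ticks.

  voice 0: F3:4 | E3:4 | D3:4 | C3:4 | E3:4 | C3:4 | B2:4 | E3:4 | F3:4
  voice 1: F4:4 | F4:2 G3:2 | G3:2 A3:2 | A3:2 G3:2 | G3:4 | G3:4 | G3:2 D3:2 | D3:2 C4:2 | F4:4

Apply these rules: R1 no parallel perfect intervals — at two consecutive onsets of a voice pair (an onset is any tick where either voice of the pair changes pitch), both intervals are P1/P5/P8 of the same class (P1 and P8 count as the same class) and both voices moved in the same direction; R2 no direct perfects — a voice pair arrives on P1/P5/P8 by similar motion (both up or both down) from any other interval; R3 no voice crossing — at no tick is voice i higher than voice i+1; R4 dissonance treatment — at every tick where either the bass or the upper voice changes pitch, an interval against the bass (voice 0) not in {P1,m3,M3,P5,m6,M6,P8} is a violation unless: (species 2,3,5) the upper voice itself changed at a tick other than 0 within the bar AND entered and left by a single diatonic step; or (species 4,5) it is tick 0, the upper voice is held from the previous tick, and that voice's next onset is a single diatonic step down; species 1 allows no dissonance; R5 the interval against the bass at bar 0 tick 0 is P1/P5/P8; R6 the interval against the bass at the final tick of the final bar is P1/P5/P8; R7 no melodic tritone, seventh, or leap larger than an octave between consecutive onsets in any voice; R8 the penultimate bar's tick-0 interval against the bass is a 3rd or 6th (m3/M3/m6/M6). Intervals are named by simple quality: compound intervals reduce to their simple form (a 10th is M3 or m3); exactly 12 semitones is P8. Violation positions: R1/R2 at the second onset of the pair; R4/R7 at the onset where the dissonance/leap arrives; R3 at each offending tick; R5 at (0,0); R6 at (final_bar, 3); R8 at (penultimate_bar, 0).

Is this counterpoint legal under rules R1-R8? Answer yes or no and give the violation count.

No (9 violations)

bar 0: v0=F3 v1=F4 (P8)
bar 1: v0=E3 v1=F4 (m2)
bar 2: v0=D3 v1=G3 (P4)
bar 3: v0=C3 v1=A3 (M6)
bar 4: v0=E3 v1=G3 (m3)
bar 5: v0=C3 v1=G3 (P5)
bar 6: v0=B2 v1=G3 (m6)
bar 7: v0=E3 v1=D3 (M2)
bar 8: v0=F3 v1=F4 (P8)
  R4 @ bar1.0: E3/F4 m2 untreated
  R7 @ bar1.2: F4->G3 leap 10st
  R4 @ bar2.0: D3/G3 P4 untreated
  R3 @ bar7.0: E3 above D3
  R4 @ bar7.0: E3/D3 M2 untreated
  R8 @ bar7.0: penult M2 not 3rd/6th
  R3 @ bar7.1: E3 above D3
  R7 @ bar7.2: D3->C4 leap 10st
  R2 @ bar8.0: E3/C4 m6 -> F3/F4 P8 similar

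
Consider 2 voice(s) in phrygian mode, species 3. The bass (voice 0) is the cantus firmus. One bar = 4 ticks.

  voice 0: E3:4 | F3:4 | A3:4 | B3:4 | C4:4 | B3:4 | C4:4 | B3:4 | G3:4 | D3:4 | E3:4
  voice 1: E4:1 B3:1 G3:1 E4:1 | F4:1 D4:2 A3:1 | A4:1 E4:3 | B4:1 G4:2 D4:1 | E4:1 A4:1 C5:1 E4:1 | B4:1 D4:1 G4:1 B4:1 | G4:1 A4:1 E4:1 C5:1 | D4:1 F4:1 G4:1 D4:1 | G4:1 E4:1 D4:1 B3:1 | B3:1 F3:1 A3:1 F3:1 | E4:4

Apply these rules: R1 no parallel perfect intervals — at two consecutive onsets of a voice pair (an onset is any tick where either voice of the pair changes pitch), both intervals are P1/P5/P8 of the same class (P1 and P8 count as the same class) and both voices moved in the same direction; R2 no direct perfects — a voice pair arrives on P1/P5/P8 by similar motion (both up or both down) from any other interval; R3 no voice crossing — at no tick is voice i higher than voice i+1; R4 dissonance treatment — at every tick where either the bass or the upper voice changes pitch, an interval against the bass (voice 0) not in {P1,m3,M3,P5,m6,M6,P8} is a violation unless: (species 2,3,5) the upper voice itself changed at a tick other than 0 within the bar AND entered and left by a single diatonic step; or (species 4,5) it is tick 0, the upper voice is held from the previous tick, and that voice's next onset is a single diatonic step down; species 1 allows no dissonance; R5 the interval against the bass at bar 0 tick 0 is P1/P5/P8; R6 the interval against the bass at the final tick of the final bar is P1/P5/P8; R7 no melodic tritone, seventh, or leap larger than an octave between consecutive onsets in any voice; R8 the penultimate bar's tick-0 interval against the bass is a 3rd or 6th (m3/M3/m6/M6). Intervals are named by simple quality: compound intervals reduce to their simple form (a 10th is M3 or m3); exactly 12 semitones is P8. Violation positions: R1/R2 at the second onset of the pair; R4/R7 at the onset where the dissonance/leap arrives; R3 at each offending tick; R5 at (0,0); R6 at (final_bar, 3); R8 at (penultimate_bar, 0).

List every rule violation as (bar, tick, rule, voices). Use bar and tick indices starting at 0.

bar 0: v0=E3 v1=E4 downbeat P8
bar 1: v0=F3 v1=F4 downbeat P8
bar 2: v0=A3 v1=A4 downbeat P8
bar 3: v0=B3 v1=B4 downbeat P8
bar 4: v0=C4 v1=E4 downbeat M3
bar 5: v0=B3 v1=B4 downbeat P8
bar 6: v0=C4 v1=G4 downbeat P5
bar 7: v0=B3 v1=D4 downbeat m3
bar 8: v0=G3 v1=G4 downbeat P8
bar 9: v0=D3 v1=B3 downbeat M6
bar 10: v0=E3 v1=E4 downbeat P8
  -> R1 @ bar 1 tick 0 v(0, 1): E3/E4 P8 -> F3/F4 P8 similar
  -> R2 @ bar 2 tick 0 v(0, 1): F3/A3 M3 -> A3/A4 P8 similar
  -> R2 @ bar 3 tick 0 v(0, 1): A3/E4 P5 -> B3/B4 P8 similar
  -> R7 @ bar 7 tick 0 v(1,): C5->D4 leap 10st
  -> R4 @ bar 7 tick 1 v(0, 1): B3/F4 TT untreated
  -> R7 @ bar 9 tick 1 v(1,): B3->F3 leap 6st
  -> R2 @ bar 10 tick 0 v(0, 1): D3/F3 m3 -> E3/E4 P8 similar
  -> R7 @ bar 10 tick 0 v(1,): F3->E4 leap 11st

(1, 0, R1, (0, 1))
(2, 0, R2, (0, 1))
(3, 0, R2, (0, 1))
(7, 0, R7, (1,))
(7, 1, R4, (0, 1))
(9, 1, R7, (1,))
(10, 0, R2, (0, 1))
(10, 0, R7, (1,))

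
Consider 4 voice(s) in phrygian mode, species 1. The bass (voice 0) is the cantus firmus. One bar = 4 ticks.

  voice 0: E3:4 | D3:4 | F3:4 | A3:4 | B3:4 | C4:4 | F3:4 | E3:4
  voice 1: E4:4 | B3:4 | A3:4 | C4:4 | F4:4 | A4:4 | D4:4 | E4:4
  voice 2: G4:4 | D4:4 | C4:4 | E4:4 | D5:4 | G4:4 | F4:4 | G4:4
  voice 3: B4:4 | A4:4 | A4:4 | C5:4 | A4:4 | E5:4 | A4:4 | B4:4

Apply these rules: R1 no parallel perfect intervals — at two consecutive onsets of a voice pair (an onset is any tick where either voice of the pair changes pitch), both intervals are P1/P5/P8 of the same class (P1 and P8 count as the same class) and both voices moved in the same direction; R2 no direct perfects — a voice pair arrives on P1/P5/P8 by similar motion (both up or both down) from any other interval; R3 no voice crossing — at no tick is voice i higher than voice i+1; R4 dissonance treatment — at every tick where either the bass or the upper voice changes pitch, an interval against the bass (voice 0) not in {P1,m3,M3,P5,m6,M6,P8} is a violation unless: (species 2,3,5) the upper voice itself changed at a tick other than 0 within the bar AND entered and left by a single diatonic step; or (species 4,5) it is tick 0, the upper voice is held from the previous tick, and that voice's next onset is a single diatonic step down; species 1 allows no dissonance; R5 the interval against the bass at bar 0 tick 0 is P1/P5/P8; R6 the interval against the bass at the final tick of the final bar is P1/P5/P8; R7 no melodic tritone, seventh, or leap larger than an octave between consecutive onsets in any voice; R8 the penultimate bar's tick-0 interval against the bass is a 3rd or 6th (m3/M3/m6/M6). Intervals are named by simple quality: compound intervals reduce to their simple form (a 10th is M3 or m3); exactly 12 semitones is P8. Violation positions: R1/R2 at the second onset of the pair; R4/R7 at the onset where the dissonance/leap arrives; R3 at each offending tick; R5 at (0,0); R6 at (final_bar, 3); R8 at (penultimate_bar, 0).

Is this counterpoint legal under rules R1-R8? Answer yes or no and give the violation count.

No (23 violations)

bar 0: v0=E3 v1=E4 v2=G4 v3=B4 (P5)
bar 1: v0=D3 v1=B3 v2=D4 v3=A4 (P5)
bar 2: v0=F3 v1=A3 v2=C4 v3=A4 (M3)
bar 3: v0=A3 v1=C4 v2=E4 v3=C5 (m3)
bar 4: v0=B3 v1=F4 v2=D5 v3=A4 (m7)
bar 5: v0=C4 v1=A4 v2=G4 v3=E5 (M3)
bar 6: v0=F3 v1=D4 v2=F4 v3=A4 (M3)
bar 7: v0=E3 v1=E4 v2=G4 v3=B4 (P5)
  R5 @ bar0.0: opens on m3
  R1 @ bar1.0: E3/B4 P5 -> D3/A4 P5 similar
  R2 @ bar1.0: E3/G4 m3 -> D3/D4 P8 similar
  R2 @ bar1.0: G4/B4 M3 -> D4/A4 P5 similar
  R1 @ bar3.0: F3/C4 P5 -> A3/E4 P5 similar
  R1 @ bar3.0: A3/A4 P8 -> C4/C5 P8 similar
  R3 @ bar4.0: D5 above A4
  R4 @ bar4.0: B3/F4 TT untreated
  R4 @ bar4.0: B3/A4 m7 untreated
  R7 @ bar4.0: E4->D5 leap 10st
  R3 @ bar4.1: D5 above A4
  R3 @ bar4.2: D5 above A4
  R3 @ bar4.3: D5 above A4
  R2 @ bar5.0: F4/A4 M3 -> A4/E5 P5 similar
  R3 @ bar5.0: A4 above G4
  R3 @ bar5.1: A4 above G4
  R3 @ bar5.2: A4 above G4
  R3 @ bar5.3: A4 above G4
  R1 @ bar6.0: A4/E5 P5 -> D4/A4 P5 similar
  R2 @ bar6.0: C4/G4 P5 -> F3/F4 P8 similar
  R8 @ bar6.0: penult P8 not 3rd/6th
  R1 @ bar7.0: D4/A4 P5 -> E4/B4 P5 similar
  R6 @ bar7.3: closes on m3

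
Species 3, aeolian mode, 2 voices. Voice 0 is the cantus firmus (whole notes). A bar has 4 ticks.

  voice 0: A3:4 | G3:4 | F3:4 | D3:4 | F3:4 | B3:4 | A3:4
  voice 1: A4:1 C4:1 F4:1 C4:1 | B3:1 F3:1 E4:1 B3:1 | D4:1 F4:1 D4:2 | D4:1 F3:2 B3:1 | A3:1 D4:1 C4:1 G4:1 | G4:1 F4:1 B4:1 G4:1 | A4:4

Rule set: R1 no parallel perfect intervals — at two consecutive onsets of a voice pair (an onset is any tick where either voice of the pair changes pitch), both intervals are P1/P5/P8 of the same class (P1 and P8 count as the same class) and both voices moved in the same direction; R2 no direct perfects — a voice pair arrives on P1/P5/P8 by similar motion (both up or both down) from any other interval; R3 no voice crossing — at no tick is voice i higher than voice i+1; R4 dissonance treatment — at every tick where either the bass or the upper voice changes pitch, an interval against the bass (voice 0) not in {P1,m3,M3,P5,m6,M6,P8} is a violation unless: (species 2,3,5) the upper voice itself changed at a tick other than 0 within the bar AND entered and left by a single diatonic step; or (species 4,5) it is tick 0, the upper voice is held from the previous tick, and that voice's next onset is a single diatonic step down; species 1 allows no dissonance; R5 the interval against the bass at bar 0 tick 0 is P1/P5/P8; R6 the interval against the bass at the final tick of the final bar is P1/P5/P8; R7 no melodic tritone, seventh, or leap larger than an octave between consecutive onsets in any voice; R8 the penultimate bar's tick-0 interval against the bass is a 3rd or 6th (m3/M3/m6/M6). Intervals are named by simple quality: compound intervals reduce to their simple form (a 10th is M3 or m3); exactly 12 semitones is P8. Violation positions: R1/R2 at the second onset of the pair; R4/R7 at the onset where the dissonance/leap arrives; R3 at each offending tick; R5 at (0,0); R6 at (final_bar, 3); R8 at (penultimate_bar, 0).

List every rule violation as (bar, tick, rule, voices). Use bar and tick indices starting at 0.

bar 0: v0=A3 v1=A4 downbeat P8
bar 1: v0=G3 v1=B3 downbeat M3
bar 2: v0=F3 v1=D4 downbeat M6
bar 3: v0=D3 v1=D4 downbeat P8
bar 4: v0=F3 v1=A3 downbeat M3
bar 5: v0=B3 v1=G4 downbeat m6
bar 6: v0=A3 v1=A4 downbeat P8
  -> R3 @ bar 1 tick 1 v(0, 1): G3 above F3
  -> R4 @ bar 1 tick 1 v(0, 1): G3/F3 M2 untreated
  -> R7 @ bar 1 tick 1 v(1,): B3->F3 leap 6st
  -> R7 @ bar 1 tick 2 v(1,): F3->E4 leap 11st
  -> R7 @ bar 3 tick 3 v(1,): F3->B3 leap 6st
  -> R4 @ bar 4 tick 3 v(0, 1): F3/G4 M2 untreated
  -> R7 @ bar 5 tick 0 v(0,): F3->B3 leap 6st
  -> R4 @ bar 5 tick 1 v(0, 1): B3/F4 TT untreated
  -> R7 @ bar 5 tick 2 v(1,): F4->B4 leap 6st

(1, 1, R3, (0, 1))
(1, 1, R4, (0, 1))
(1, 1, R7, (1,))
(1, 2, R7, (1,))
(3, 3, R7, (1,))
(4, 3, R4, (0, 1))
(5, 0, R7, (0,))
(5, 1, R4, (0, 1))
(5, 2, R7, (1,))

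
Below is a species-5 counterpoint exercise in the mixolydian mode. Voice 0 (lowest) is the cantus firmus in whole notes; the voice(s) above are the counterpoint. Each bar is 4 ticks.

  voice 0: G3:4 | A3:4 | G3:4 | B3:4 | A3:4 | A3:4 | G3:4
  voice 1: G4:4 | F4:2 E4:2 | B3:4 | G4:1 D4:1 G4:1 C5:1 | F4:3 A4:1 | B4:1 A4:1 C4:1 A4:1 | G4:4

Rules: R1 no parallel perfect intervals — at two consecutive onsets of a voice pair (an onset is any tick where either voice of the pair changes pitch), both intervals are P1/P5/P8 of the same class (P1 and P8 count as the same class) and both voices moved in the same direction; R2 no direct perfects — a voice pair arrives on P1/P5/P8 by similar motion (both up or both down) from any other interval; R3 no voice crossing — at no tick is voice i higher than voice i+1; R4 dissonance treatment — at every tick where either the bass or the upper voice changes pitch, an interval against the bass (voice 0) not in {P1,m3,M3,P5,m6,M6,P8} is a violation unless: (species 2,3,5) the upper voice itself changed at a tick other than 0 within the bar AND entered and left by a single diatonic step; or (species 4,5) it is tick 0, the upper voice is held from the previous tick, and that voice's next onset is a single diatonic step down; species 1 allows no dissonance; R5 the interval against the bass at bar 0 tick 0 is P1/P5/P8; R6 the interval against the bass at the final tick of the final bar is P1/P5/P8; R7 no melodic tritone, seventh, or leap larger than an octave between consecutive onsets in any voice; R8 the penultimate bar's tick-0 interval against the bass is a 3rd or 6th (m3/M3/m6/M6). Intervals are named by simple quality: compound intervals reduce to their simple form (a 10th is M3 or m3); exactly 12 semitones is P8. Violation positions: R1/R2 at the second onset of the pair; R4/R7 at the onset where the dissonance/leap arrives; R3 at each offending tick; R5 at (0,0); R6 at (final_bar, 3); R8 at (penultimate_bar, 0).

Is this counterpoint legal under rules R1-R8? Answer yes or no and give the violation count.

bar 0: v0=G3 v1=G4 (P8)
bar 1: v0=A3 v1=F4 (m6)
bar 2: v0=G3 v1=B3 (M3)
bar 3: v0=B3 v1=G4 (m6)
bar 4: v0=A3 v1=F4 (m6)
bar 5: v0=A3 v1=B4 (M2)
bar 6: v0=G3 v1=G4 (P8)
  R4 @ bar3.3: B3/C5 m2 untreated
  R4 @ bar5.0: A3/B4 M2 untreated
  R8 @ bar5.0: penult M2 not 3rd/6th
  R1 @ bar6.0: A3/A4 P8 -> G3/G4 P8 similar

No (4 violations)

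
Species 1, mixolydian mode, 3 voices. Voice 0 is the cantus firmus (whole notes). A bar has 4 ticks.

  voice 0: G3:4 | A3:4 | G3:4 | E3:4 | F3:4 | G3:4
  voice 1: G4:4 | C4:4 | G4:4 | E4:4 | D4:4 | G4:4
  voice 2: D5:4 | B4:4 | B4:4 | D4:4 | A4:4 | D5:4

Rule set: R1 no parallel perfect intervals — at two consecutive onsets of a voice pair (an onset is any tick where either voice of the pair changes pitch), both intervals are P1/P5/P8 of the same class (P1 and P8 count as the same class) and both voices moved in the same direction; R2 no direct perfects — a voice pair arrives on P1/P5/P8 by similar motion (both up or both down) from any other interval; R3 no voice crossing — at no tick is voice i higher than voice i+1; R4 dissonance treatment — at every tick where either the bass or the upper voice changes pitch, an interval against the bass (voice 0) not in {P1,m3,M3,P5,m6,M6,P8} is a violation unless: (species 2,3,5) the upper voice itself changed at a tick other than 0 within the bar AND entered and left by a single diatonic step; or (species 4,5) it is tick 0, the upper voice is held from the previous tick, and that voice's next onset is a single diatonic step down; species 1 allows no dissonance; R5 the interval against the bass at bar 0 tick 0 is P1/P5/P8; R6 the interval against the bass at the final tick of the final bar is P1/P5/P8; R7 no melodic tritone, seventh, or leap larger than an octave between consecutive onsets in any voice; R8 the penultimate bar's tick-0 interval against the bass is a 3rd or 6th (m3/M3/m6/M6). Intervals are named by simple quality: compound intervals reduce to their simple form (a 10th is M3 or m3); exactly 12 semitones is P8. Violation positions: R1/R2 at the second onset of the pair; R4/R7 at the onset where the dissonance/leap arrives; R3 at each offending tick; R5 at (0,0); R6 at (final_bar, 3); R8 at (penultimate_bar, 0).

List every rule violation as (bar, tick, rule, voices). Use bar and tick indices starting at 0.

bar 0: v0=G3 v1=G4 v2=D5 downbeat P5
bar 1: v0=A3 v1=C4 v2=B4 downbeat M2
bar 2: v0=G3 v1=G4 v2=B4 downbeat M3
bar 3: v0=E3 v1=E4 v2=D4 downbeat m7
bar 4: v0=F3 v1=D4 v2=A4 downbeat M3
bar 5: v0=G3 v1=G4 v2=D5 downbeat P5
  -> R4 @ bar 1 tick 0 v(0, 2): A3/B4 M2 untreated
  -> R1 @ bar 3 tick 0 v(0, 1): G3/G4 P8 -> E3/E4 P8 similar
  -> R3 @ bar 3 tick 0 v(1, 2): E4 above D4
  -> R4 @ bar 3 tick 0 v(0, 2): E3/D4 m7 untreated
  -> R3 @ bar 3 tick 1 v(1, 2): E4 above D4
  -> R3 @ bar 3 tick 2 v(1, 2): E4 above D4
  -> R3 @ bar 3 tick 3 v(1, 2): E4 above D4
  -> R1 @ bar 5 tick 0 v(1, 2): D4/A4 P5 -> G4/D5 P5 similar
  -> R2 @ bar 5 tick 0 v(0, 1): F3/D4 M6 -> G3/G4 P8 similar
  -> R2 @ bar 5 tick 0 v(0, 2): F3/A4 M3 -> G3/D5 P5 similar

(1, 0, R4, (0, 2))
(3, 0, R1, (0, 1))
(3, 0, R3, (1, 2))
(3, 0, R4, (0, 2))
(3, 1, R3, (1, 2))
(3, 2, R3, (1, 2))
(3, 3, R3, (1, 2))
(5, 0, R1, (1, 2))
(5, 0, R2, (0, 1))
(5, 0, R2, (0, 2))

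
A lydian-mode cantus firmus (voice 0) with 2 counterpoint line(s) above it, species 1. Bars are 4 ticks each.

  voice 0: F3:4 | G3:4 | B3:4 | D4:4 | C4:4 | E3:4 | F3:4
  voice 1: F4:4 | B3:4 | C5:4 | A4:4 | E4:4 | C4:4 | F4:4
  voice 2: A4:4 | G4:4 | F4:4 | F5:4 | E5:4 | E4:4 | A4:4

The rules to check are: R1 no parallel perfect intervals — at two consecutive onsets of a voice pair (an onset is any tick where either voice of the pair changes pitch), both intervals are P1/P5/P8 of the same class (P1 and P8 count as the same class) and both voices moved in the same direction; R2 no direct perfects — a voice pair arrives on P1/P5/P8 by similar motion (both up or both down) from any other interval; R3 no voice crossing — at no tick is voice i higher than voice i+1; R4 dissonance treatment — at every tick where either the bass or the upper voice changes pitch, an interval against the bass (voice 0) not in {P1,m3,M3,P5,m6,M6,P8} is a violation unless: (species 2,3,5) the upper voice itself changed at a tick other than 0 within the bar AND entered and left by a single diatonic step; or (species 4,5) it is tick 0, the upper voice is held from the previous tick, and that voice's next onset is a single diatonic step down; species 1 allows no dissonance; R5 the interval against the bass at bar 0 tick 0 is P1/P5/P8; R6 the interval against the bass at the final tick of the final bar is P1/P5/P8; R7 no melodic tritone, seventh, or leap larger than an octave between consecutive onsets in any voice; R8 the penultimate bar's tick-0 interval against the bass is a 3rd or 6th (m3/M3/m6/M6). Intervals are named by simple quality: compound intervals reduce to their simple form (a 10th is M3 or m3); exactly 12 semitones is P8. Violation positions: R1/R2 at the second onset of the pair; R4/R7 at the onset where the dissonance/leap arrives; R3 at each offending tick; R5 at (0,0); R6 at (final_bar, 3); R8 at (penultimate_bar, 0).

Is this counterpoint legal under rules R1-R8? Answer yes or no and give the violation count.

bar 0: v0=F3 v1=F4 v2=A4 (M3)
bar 1: v0=G3 v1=B3 v2=G4 (P8)
bar 2: v0=B3 v1=C5 v2=F4 (TT)
bar 3: v0=D4 v1=A4 v2=F5 (m3)
bar 4: v0=C4 v1=E4 v2=E5 (M3)
bar 5: v0=E3 v1=C4 v2=E4 (P8)
bar 6: v0=F3 v1=F4 v2=A4 (M3)
  R5 @ bar0.0: opens on M3
  R7 @ bar1.0: F4->B3 leap 6st
  R3 @ bar2.0: C5 above F4
  R4 @ bar2.0: B3/C5 m2 untreated
  R4 @ bar2.0: B3/F4 TT untreated
  R7 @ bar2.0: B3->C5 leap 13st
  R3 @ bar2.1: C5 above F4
  R3 @ bar2.2: C5 above F4
  R3 @ bar2.3: C5 above F4
  R2 @ bar4.0: A4/F5 m6 -> E4/E5 P8 similar
  R2 @ bar5.0: C4/E5 M3 -> E3/E4 P8 similar
  R8 @ bar5.0: penult P8 not 3rd/6th
  R2 @ bar6.0: E3/C4 m6 -> F3/F4 P8 similar
  R6 @ bar6.3: closes on M3

No (14 violations)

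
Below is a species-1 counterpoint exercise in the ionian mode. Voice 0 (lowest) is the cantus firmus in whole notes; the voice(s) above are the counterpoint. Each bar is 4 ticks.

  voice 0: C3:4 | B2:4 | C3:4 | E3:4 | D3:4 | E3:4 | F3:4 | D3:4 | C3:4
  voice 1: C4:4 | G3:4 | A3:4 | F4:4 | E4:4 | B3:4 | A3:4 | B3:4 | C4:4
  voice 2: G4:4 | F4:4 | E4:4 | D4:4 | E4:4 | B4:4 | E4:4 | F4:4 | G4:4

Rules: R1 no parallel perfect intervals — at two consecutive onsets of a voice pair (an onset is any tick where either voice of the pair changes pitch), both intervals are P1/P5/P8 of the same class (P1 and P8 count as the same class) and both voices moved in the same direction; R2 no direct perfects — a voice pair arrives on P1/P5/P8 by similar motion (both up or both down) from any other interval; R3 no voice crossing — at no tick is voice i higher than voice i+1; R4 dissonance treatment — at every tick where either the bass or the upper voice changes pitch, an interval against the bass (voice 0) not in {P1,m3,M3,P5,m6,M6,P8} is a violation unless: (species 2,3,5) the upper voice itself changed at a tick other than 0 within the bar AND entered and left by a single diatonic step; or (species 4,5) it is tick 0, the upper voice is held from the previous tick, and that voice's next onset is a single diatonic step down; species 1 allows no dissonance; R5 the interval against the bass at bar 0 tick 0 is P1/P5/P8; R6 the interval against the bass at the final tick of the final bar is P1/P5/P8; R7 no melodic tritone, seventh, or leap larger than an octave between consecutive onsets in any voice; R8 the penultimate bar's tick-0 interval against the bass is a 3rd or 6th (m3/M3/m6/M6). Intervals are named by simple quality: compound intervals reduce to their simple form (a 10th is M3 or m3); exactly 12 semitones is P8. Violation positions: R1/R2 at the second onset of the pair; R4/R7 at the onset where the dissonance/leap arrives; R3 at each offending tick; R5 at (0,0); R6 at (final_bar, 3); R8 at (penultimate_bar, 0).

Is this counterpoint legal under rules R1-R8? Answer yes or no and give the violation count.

bar 0: v0=C3 v1=C4 v2=G4 (P5)
bar 1: v0=B2 v1=G3 v2=F4 (TT)
bar 2: v0=C3 v1=A3 v2=E4 (M3)
bar 3: v0=E3 v1=F4 v2=D4 (m7)
bar 4: v0=D3 v1=E4 v2=E4 (M2)
bar 5: v0=E3 v1=B3 v2=B4 (P5)
bar 6: v0=F3 v1=A3 v2=E4 (M7)
bar 7: v0=D3 v1=B3 v2=F4 (m3)
bar 8: v0=C3 v1=C4 v2=G4 (P5)
  R4 @ bar1.0: B2/F4 TT untreated
  R3 @ bar3.0: F4 above D4
  R4 @ bar3.0: E3/F4 m2 untreated
  R4 @ bar3.0: E3/D4 m7 untreated
  R3 @ bar3.1: F4 above D4
  R3 @ bar3.2: F4 above D4
  R3 @ bar3.3: F4 above D4
  R4 @ bar4.0: D3/E4 M2 untreated
  R4 @ bar4.0: D3/E4 M2 untreated
  R2 @ bar5.0: D3/E4 M2 -> E3/B4 P5 similar
  R2 @ bar6.0: B3/B4 P8 -> A3/E4 P5 similar
  R4 @ bar6.0: F3/E4 M7 untreated
  R2 @ bar8.0: B3/F4 TT -> C4/G4 P5 similar

No (13 violations)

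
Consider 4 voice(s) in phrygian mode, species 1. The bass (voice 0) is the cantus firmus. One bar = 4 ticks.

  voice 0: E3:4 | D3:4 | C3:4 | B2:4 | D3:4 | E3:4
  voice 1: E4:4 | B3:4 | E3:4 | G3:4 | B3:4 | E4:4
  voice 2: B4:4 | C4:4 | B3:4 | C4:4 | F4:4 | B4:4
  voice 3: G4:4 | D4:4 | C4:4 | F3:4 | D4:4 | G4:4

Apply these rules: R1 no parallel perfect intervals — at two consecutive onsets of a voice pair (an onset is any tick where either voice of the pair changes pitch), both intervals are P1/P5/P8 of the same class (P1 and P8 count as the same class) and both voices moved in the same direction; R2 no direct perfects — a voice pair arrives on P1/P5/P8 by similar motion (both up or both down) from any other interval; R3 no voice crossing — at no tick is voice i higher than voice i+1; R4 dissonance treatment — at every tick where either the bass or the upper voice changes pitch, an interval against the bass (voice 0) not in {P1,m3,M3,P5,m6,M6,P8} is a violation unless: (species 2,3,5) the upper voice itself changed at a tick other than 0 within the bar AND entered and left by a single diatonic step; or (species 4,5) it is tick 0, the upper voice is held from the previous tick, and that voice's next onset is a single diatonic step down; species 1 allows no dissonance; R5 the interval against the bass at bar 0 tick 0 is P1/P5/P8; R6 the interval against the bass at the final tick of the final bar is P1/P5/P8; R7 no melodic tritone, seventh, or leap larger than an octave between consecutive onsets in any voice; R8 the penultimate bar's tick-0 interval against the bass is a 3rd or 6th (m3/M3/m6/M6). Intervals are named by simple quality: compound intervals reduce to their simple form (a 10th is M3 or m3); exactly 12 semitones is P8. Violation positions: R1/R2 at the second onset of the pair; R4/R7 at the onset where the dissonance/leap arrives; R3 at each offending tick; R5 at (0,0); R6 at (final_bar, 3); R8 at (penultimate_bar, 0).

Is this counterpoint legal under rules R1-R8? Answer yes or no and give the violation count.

No (32 violations)

bar 0: v0=E3 v1=E4 v2=B4 v3=G4 (m3)
bar 1: v0=D3 v1=B3 v2=C4 v3=D4 (P8)
bar 2: v0=C3 v1=E3 v2=B3 v3=C4 (P8)
bar 3: v0=B2 v1=G3 v2=C4 v3=F3 (TT)
bar 4: v0=D3 v1=B3 v2=F4 v3=D4 (P8)
bar 5: v0=E3 v1=E4 v2=B4 v3=G4 (m3)
  R3 @ bar0.0: B4 above G4
  R5 @ bar0.0: opens on m3
  R3 @ bar0.1: B4 above G4
  R3 @ bar0.2: B4 above G4
  R3 @ bar0.3: B4 above G4
  R2 @ bar1.0: E3/G4 m3 -> D3/D4 P8 similar
  R4 @ bar1.0: D3/C4 m7 untreated
  R7 @ bar1.0: B4->C4 leap 11st
  R1 @ bar2.0: D3/D4 P8 -> C3/C4 P8 similar
  R2 @ bar2.0: B3/C4 m2 -> E3/B3 P5 similar
  R4 @ bar2.0: C3/B3 M7 untreated
  R3 @ bar3.0: C4 above F3
  R4 @ bar3.0: B2/C4 m2 untreated
  R4 @ bar3.0: B2/F3 TT untreated
  R3 @ bar3.1: C4 above F3
  R3 @ bar3.2: C4 above F3
  R3 @ bar3.3: C4 above F3
  R2 @ bar4.0: B2/F3 TT -> D3/D4 P8 similar
  R3 @ bar4.0: F4 above D4
  R8 @ bar4.0: penult P8 not 3rd/6th
  R3 @ bar4.1: F4 above D4
  R3 @ bar4.2: F4 above D4
  R3 @ bar4.3: F4 above D4
  R2 @ bar5.0: D3/B3 M6 -> E3/E4 P8 similar
  R2 @ bar5.0: D3/F4 m3 -> E3/B4 P5 similar
  R2 @ bar5.0: B3/F4 TT -> E4/B4 P5 similar
  R3 @ bar5.0: B4 above G4
  R7 @ bar5.0: F4->B4 leap 6st
  R3 @ bar5.1: B4 above G4
  R3 @ bar5.2: B4 above G4
  R3 @ bar5.3: B4 above G4
  R6 @ bar5.3: closes on m3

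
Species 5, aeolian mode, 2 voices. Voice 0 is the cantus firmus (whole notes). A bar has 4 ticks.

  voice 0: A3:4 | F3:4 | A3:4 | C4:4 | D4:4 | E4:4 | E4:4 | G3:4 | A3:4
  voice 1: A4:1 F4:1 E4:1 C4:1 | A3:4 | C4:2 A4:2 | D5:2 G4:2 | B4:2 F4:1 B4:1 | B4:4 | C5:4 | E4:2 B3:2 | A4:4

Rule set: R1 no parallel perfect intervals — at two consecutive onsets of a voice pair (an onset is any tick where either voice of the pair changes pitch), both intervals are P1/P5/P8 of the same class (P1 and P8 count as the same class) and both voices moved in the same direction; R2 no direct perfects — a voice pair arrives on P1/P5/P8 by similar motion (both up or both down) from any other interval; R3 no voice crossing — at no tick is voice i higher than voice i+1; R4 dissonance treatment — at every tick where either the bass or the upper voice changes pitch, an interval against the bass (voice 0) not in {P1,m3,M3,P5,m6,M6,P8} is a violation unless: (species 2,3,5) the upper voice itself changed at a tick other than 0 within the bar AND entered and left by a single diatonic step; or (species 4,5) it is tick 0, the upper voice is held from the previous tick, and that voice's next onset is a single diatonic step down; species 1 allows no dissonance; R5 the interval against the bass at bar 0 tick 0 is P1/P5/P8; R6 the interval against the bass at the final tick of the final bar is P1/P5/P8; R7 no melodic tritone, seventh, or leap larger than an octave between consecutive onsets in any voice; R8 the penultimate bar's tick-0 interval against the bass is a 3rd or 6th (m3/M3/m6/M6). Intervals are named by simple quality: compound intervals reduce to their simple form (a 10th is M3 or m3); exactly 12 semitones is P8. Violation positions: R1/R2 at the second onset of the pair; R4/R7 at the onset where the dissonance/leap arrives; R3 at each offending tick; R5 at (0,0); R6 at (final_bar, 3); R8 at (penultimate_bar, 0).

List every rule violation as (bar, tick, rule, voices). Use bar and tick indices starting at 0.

bar 0: v0=A3 v1=A4 downbeat P8
bar 1: v0=F3 v1=A3 downbeat M3
bar 2: v0=A3 v1=C4 downbeat m3
bar 3: v0=C4 v1=D5 downbeat M2
bar 4: v0=D4 v1=B4 downbeat M6
bar 5: v0=E4 v1=B4 downbeat P5
bar 6: v0=E4 v1=C5 downbeat m6
bar 7: v0=G3 v1=E4 downbeat M6
bar 8: v0=A3 v1=A4 downbeat P8
  -> R4 @ bar 3 tick 0 v(0, 1): C4/D5 M2 untreated
  -> R7 @ bar 4 tick 2 v(1,): B4->F4 leap 6st
  -> R7 @ bar 4 tick 3 v(1,): F4->B4 leap 6st
  -> R2 @ bar 8 tick 0 v(0, 1): G3/B3 M3 -> A3/A4 P8 similar
  -> R7 @ bar 8 tick 0 v(1,): B3->A4 leap 10st

(3, 0, R4, (0, 1))
(4, 2, R7, (1,))
(4, 3, R7, (1,))
(8, 0, R2, (0, 1))
(8, 0, R7, (1,))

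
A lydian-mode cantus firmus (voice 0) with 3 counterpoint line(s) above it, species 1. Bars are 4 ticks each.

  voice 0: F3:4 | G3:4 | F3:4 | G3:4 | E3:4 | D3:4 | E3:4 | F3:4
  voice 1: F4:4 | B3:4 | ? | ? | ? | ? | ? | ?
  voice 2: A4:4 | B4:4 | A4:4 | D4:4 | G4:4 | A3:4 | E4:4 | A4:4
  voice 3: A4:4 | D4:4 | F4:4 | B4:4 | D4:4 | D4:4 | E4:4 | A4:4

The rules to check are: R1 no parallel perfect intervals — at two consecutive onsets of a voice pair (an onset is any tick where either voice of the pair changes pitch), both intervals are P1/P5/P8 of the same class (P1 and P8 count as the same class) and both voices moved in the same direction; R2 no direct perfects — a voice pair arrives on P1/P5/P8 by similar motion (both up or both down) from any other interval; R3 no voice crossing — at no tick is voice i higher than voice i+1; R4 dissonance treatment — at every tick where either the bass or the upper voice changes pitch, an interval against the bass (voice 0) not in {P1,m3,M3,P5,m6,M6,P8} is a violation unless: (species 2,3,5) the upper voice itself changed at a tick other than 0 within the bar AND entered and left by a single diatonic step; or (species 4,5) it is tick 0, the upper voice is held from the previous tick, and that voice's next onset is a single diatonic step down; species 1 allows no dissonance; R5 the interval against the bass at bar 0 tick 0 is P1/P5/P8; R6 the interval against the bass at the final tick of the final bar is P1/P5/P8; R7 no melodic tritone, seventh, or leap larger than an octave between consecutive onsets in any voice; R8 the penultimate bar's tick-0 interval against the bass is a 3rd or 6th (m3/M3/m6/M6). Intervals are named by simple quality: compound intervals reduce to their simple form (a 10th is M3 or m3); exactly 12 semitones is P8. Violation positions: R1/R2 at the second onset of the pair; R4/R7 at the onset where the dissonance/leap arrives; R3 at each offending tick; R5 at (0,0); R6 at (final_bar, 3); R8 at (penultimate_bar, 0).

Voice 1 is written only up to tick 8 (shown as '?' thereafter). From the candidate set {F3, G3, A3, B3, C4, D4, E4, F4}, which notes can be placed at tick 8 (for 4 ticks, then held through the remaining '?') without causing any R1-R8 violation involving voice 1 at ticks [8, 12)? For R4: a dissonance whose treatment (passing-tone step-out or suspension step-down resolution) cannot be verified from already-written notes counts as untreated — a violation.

{C4, D4}

F3: violates R2,R7
G3: violates R4
A3: violates R1
B3: violates R4
C4: legal
D4: legal
E4: violates R4
F4: violates R2,R7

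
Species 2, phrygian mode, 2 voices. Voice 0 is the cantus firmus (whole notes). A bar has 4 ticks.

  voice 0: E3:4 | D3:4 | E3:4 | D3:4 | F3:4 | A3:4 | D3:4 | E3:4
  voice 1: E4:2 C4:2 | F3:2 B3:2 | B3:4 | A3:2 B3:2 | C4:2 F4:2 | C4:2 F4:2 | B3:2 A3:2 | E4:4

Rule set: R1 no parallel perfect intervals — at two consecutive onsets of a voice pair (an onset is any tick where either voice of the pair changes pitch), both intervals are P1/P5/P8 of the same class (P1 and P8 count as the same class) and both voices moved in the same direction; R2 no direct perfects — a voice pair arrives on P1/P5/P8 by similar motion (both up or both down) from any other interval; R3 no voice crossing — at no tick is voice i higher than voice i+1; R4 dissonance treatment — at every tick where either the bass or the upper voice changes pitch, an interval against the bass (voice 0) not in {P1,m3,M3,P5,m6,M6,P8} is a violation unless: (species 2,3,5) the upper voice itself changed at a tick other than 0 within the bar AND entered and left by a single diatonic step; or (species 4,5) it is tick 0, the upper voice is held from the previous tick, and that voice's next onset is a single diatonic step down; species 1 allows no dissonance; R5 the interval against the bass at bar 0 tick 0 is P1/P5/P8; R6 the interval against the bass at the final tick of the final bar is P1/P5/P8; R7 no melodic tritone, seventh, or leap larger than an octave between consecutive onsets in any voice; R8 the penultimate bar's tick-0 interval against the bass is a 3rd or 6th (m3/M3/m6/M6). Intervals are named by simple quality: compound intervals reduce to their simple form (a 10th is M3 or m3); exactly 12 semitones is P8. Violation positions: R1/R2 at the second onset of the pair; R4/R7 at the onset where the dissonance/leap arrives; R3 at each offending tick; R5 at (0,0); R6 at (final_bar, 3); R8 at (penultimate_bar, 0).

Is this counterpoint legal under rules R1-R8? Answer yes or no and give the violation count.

bar 0: v0=E3 v1=E4 (P8)
bar 1: v0=D3 v1=F3 (m3)
bar 2: v0=E3 v1=B3 (P5)
bar 3: v0=D3 v1=A3 (P5)
bar 4: v0=F3 v1=C4 (P5)
bar 5: v0=A3 v1=C4 (m3)
bar 6: v0=D3 v1=B3 (M6)
bar 7: v0=E3 v1=E4 (P8)
  R7 @ bar1.2: F3->B3 leap 6st
  R1 @ bar3.0: E3/B3 P5 -> D3/A3 P5 similar
  R2 @ bar4.0: D3/B3 M6 -> F3/C4 P5 similar
  R7 @ bar6.0: F4->B3 leap 6st
  R2 @ bar7.0: D3/A3 P5 -> E3/E4 P8 similar

No (5 violations)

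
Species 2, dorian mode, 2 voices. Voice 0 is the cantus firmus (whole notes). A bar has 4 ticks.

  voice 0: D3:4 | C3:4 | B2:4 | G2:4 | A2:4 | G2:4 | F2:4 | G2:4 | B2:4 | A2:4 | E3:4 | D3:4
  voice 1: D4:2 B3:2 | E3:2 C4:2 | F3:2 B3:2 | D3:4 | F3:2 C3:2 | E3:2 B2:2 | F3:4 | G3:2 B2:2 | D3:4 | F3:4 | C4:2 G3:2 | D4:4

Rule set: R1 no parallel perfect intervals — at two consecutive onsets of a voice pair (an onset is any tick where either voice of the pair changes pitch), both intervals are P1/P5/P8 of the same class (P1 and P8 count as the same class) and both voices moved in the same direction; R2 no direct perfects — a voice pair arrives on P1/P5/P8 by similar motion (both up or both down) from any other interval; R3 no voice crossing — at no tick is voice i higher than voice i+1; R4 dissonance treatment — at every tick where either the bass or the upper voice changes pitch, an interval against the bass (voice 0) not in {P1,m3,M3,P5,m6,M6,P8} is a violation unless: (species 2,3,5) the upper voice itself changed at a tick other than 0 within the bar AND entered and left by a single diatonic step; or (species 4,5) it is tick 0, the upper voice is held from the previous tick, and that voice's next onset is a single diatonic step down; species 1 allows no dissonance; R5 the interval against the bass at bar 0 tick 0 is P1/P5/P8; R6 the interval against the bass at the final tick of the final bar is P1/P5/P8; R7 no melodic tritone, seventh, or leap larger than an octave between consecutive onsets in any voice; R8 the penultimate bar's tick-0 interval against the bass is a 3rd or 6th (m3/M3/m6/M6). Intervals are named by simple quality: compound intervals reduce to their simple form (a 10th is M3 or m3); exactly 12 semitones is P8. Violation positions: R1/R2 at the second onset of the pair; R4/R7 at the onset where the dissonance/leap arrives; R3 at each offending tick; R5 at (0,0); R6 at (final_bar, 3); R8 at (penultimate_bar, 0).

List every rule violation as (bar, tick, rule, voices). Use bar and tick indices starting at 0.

(2, 0, R4, (0, 1))
(2, 2, R7, (1,))
(3, 0, R2, (0, 1))
(6, 0, R7, (1,))
(7, 0, R1, (0, 1))

bar 0: v0=D3 v1=D4 downbeat P8
bar 1: v0=C3 v1=E3 downbeat M3
bar 2: v0=B2 v1=F3 downbeat TT
bar 3: v0=G2 v1=D3 downbeat P5
bar 4: v0=A2 v1=F3 downbeat m6
bar 5: v0=G2 v1=E3 downbeat M6
bar 6: v0=F2 v1=F3 downbeat P8
bar 7: v0=G2 v1=G3 downbeat P8
bar 8: v0=B2 v1=D3 downbeat m3
bar 9: v0=A2 v1=F3 downbeat m6
bar 10: v0=E3 v1=C4 downbeat m6
bar 11: v0=D3 v1=D4 downbeat P8
  -> R4 @ bar 2 tick 0 v(0, 1): B2/F3 TT untreated
  -> R7 @ bar 2 tick 2 v(1,): F3->B3 leap 6st
  -> R2 @ bar 3 tick 0 v(0, 1): B2/B3 P8 -> G2/D3 P5 similar
  -> R7 @ bar 6 tick 0 v(1,): B2->F3 leap 6st
  -> R1 @ bar 7 tick 0 v(0, 1): F2/F3 P8 -> G2/G3 P8 similar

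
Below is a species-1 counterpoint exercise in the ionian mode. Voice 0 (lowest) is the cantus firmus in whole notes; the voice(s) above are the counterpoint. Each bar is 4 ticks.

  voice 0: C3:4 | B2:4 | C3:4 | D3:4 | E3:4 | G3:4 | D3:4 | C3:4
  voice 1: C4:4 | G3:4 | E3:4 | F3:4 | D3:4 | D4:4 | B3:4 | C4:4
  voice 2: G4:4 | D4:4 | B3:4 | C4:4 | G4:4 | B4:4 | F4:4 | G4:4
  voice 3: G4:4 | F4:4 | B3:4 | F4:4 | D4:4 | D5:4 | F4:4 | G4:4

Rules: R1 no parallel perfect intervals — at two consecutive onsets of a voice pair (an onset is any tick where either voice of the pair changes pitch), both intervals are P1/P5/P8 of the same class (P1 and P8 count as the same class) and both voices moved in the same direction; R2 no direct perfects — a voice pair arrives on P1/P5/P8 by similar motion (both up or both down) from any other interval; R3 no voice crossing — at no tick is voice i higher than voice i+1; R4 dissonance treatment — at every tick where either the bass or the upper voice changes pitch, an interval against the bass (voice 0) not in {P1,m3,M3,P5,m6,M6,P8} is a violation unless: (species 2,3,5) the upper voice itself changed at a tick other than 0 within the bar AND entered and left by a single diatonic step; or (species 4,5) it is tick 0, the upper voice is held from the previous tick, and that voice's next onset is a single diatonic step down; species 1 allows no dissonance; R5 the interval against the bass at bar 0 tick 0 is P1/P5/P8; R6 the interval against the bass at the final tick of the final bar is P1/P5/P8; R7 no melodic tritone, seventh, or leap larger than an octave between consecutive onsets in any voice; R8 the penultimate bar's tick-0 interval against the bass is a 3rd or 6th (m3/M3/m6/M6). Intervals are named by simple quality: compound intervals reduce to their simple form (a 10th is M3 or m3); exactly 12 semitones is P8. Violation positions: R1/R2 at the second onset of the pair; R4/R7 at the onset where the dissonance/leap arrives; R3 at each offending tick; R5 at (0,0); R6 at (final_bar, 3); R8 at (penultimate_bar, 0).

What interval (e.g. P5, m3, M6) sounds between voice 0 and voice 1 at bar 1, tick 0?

voice 0=B2 voice 1=G3 -> m6

m6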